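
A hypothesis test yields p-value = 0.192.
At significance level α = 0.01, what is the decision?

Compare p-value to α:
0.192 ≥ 0.01
Decision: fail to reject H₀

Answer: fail to reject H₀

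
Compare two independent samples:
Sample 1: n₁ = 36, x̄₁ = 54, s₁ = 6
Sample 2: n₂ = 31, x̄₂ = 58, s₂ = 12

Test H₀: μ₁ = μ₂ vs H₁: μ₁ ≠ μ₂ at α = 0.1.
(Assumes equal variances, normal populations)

Pooled variance: s²_p = [35×6² + 30×12²]/(65) = 85.8462
s_p = 9.2653
SE = s_p×√(1/n₁ + 1/n₂) = 9.2653×√(1/36 + 1/31) = 2.2702
t = (x̄₁ - x̄₂)/SE = (54 - 58)/2.2702 = -1.7620
df = 65, t-critical = ±1.669
Decision: reject H₀

Answer: t = -1.7620, reject H₀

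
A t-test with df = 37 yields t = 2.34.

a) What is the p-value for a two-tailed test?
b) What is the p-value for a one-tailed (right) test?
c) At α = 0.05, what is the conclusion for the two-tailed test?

Using t-distribution with df = 37:
a) Two-tailed: p = 2×P(T > 2.34) = 0.0248
b) One-tailed: p = P(T > 2.34) = 0.0124
c) 0.0248 < 0.05, reject H₀

Answer: a) 0.0248, b) 0.0124, c) reject H₀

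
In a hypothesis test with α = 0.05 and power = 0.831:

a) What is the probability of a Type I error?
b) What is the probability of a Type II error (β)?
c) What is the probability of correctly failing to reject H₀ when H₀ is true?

a) Type I error probability = α = 0.05
b) Power = P(reject H₀ | H₁ true) = 1 - β = 0.831, so Type II error probability = β = 1 - Power = 0.169
c) P(fail to reject H₀ | H₀ true) = 1 - α = 0.95

Answer: a) 0.05, b) 0.169, c) 0.95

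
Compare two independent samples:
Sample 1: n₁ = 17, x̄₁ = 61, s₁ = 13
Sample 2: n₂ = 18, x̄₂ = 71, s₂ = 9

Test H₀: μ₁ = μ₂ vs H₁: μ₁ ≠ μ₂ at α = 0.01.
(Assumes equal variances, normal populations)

Answer: t = -2.6589, fail to reject H₀

Derivation:
Pooled variance: s²_p = [16×13² + 17×9²]/(33) = 123.6667
s_p = 11.1206
SE = s_p×√(1/n₁ + 1/n₂) = 11.1206×√(1/17 + 1/18) = 3.7610
t = (x̄₁ - x̄₂)/SE = (61 - 71)/3.7610 = -2.6589
df = 33, t-critical = ±2.733
Decision: fail to reject H₀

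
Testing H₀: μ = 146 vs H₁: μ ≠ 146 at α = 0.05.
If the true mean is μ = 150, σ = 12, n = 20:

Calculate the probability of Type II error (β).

SE = σ/√n = 12/√20 = 2.6833
Critical values: μ₀ ± z_0.025×SE = 146 ± 1.960×2.6833
Acceptance region: (140.7407, 151.2593)
Under H₁ (μ = 150): z_high = (151.2593 - 150)/2.6833 = 0.4693, z_low = (140.7407 - 150)/2.6833 = -3.4507
β = P(not reject | H₁) = Φ(0.4693) - Φ(-3.4507) ≈ 0.6803

Answer: β ≈ 0.6803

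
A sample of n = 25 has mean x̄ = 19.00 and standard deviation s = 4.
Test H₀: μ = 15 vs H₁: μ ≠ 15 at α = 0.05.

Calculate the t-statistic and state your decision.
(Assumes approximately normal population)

df = n - 1 = 24
SE = s/√n = 4/√25 = 0.8000
t = (x̄ - μ₀)/SE = (19.00 - 15)/0.8000 = 5.0000
Critical value: t_{0.025,24} = ±2.064
p-value < 0.0001
Decision: reject H₀

Answer: t = 5.0000, reject H₀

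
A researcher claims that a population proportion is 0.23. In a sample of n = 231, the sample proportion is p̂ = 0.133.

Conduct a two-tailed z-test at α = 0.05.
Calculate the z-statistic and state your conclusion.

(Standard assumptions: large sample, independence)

H₀: p = 0.23, H₁: p ≠ 0.23
Standard error: SE = √(p₀(1-p₀)/n) = √(0.23×0.77/231) = 0.027689
z-statistic: z = (p̂ - p₀)/SE = (0.133 - 0.23)/0.027689 = -3.5032
Critical value: z_0.025 = ±1.960
p-value = 0.0005
Decision: reject H₀ at α = 0.05

Answer: z = -3.5032, reject H₀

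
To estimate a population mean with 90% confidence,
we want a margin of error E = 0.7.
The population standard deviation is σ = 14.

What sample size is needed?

Answer: n = 1083

Derivation:
z_0.05 = 1.645
n = (z×σ/E)² = (1.645×14/0.7)²
n = 1082.4100
Round up: n = 1083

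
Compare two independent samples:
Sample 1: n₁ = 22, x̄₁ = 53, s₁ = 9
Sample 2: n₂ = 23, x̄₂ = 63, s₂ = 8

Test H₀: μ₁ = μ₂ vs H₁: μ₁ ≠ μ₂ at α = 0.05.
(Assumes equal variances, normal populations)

Pooled variance: s²_p = [21×9² + 22×8²]/(43) = 72.3023
s_p = 8.5031
SE = s_p×√(1/n₁ + 1/n₂) = 8.5031×√(1/22 + 1/23) = 2.5358
t = (x̄₁ - x̄₂)/SE = (53 - 63)/2.5358 = -3.9435
df = 43, t-critical = ±2.017
Decision: reject H₀

Answer: t = -3.9435, reject H₀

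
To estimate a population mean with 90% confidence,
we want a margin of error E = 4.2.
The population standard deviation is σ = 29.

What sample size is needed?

Answer: n = 130

Derivation:
z_0.05 = 1.645
n = (z×σ/E)² = (1.645×29/4.2)²
n = 129.0117
Round up: n = 130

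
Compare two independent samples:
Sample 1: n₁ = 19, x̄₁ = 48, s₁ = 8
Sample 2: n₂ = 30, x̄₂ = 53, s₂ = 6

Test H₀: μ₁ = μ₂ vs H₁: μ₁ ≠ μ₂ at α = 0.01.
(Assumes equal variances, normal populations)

Answer: t = -2.4948, fail to reject H₀

Derivation:
Pooled variance: s²_p = [18×8² + 29×6²]/(47) = 46.7234
s_p = 6.8355
SE = s_p×√(1/n₁ + 1/n₂) = 6.8355×√(1/19 + 1/30) = 2.0042
t = (x̄₁ - x̄₂)/SE = (48 - 53)/2.0042 = -2.4948
df = 47, t-critical = ±2.685
Decision: fail to reject H₀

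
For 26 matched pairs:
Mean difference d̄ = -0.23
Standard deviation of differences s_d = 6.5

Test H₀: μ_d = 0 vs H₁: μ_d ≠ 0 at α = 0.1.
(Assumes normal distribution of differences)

Answer: t = -0.1804, fail to reject H₀

Derivation:
df = n - 1 = 25
SE = s_d/√n = 6.5/√26 = 1.2748
t = d̄/SE = -0.23/1.2748 = -0.1804
Critical value: t_{0.05,25} = ±1.708
p-value ≈ 0.8583
Decision: fail to reject H₀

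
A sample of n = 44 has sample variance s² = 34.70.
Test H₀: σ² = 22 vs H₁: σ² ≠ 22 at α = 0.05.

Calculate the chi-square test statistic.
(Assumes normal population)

df = n - 1 = 43
χ² = (n-1)s²/σ₀² = 43×34.70/22 = 67.8227
Critical values: χ²_{0.975,43} = 26.785, χ²_{0.025,43} = 62.990
Rejection region: χ² < 26.785 or χ² > 62.990
Decision: reject H₀

Answer: χ² = 67.8227, reject H₀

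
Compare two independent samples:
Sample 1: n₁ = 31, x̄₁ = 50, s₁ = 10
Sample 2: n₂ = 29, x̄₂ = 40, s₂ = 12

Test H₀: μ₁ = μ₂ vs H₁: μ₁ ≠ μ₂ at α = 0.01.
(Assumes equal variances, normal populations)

Answer: t = 3.5154, reject H₀

Derivation:
Pooled variance: s²_p = [30×10² + 28×12²]/(58) = 121.2414
s_p = 11.0110
SE = s_p×√(1/n₁ + 1/n₂) = 11.0110×√(1/31 + 1/29) = 2.8446
t = (x̄₁ - x̄₂)/SE = (50 - 40)/2.8446 = 3.5154
df = 58, t-critical = ±2.663
Decision: reject H₀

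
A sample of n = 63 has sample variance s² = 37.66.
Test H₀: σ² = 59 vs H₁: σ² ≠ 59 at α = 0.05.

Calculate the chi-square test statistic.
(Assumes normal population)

df = n - 1 = 62
χ² = (n-1)s²/σ₀² = 62×37.66/59 = 39.5749
Critical values: χ²_{0.975,62} = 42.126, χ²_{0.025,62} = 85.654
Rejection region: χ² < 42.126 or χ² > 85.654
Decision: reject H₀

Answer: χ² = 39.5749, reject H₀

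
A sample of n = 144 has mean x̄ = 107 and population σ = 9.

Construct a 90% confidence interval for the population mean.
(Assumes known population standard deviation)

Confidence level: 90%, α = 0.1
z_0.05 = 1.645
SE = σ/√n = 9/√144 = 0.7500
Margin of error = 1.645 × 0.7500 = 1.2338
CI: x̄ ± margin = 107 ± 1.2338
CI: (105.7662, 108.2338)

Answer: (105.7662, 108.2338)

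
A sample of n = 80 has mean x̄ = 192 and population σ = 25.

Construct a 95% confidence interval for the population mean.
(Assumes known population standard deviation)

Confidence level: 95%, α = 0.05
z_0.025 = 1.960
SE = σ/√n = 25/√80 = 2.7951
Margin of error = 1.960 × 2.7951 = 5.4784
CI: x̄ ± margin = 192 ± 5.4784
CI: (186.5216, 197.4784)

Answer: (186.5216, 197.4784)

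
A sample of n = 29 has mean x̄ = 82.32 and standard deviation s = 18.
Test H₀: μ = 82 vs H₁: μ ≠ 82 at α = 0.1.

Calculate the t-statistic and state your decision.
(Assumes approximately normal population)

Answer: t = 0.0957, fail to reject H₀

Derivation:
df = n - 1 = 28
SE = s/√n = 18/√29 = 3.3425
t = (x̄ - μ₀)/SE = (82.32 - 82)/3.3425 = 0.0957
Critical value: t_{0.05,28} = ±1.701
p-value ≈ 0.9244
Decision: fail to reject H₀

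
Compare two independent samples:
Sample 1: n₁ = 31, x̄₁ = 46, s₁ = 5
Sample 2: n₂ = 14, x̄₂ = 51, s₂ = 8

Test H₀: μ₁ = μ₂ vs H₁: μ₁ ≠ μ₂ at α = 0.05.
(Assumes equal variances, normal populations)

Pooled variance: s²_p = [30×5² + 13×8²]/(43) = 36.7907
s_p = 6.0655
SE = s_p×√(1/n₁ + 1/n₂) = 6.0655×√(1/31 + 1/14) = 1.9531
t = (x̄₁ - x̄₂)/SE = (46 - 51)/1.9531 = -2.5600
df = 43, t-critical = ±2.017
Decision: reject H₀

Answer: t = -2.5600, reject H₀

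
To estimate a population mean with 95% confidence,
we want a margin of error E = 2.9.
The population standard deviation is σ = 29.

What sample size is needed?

Answer: n = 385

Derivation:
z_0.025 = 1.960
n = (z×σ/E)² = (1.960×29/2.9)²
n = 384.1600
Round up: n = 385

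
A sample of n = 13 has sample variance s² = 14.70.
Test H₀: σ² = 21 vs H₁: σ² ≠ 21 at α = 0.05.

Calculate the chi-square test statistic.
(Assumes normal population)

df = n - 1 = 12
χ² = (n-1)s²/σ₀² = 12×14.70/21 = 8.4000
Critical values: χ²_{0.975,12} = 4.404, χ²_{0.025,12} = 23.337
Rejection region: χ² < 4.404 or χ² > 23.337
Decision: fail to reject H₀

Answer: χ² = 8.4000, fail to reject H₀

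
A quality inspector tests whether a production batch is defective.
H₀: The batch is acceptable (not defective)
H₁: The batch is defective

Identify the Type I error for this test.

Answer: Rejecting an acceptable batch

Derivation:
Type I error: rejecting H₀ when it is actually true (false positive).
Type II error: failing to reject H₀ when H₁ is actually true (false negative).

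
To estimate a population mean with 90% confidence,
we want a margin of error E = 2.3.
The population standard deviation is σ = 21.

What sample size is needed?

Answer: n = 226

Derivation:
z_0.05 = 1.645
n = (z×σ/E)² = (1.645×21/2.3)²
n = 225.5873
Round up: n = 226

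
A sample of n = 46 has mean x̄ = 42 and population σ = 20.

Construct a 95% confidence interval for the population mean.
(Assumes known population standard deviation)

Confidence level: 95%, α = 0.05
z_0.025 = 1.960
SE = σ/√n = 20/√46 = 2.9488
Margin of error = 1.960 × 2.9488 = 5.7796
CI: x̄ ± margin = 42 ± 5.7796
CI: (36.2204, 47.7796)

Answer: (36.2204, 47.7796)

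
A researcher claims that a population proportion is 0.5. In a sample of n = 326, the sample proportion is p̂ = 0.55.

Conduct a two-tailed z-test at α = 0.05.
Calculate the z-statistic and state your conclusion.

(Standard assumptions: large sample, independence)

H₀: p = 0.5, H₁: p ≠ 0.5
Standard error: SE = √(p₀(1-p₀)/n) = √(0.5×0.5/326) = 0.027692
z-statistic: z = (p̂ - p₀)/SE = (0.55 - 0.5)/0.027692 = 1.8056
Critical value: z_0.025 = ±1.960
p-value = 0.0710
Decision: fail to reject H₀ at α = 0.05

Answer: z = 1.8056, fail to reject H₀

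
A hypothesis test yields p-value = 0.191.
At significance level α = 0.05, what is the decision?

Compare p-value to α:
0.191 ≥ 0.05
Decision: fail to reject H₀

Answer: fail to reject H₀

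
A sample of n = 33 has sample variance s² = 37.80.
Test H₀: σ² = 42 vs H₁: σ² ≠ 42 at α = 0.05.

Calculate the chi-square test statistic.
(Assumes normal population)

Answer: χ² = 28.8000, fail to reject H₀

Derivation:
df = n - 1 = 32
χ² = (n-1)s²/σ₀² = 32×37.80/42 = 28.8000
Critical values: χ²_{0.975,32} = 18.291, χ²_{0.025,32} = 49.480
Rejection region: χ² < 18.291 or χ² > 49.480
Decision: fail to reject H₀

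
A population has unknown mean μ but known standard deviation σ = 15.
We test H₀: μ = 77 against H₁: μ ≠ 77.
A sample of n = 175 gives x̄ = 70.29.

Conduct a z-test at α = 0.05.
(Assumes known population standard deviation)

Answer: z = -5.9176, reject H₀

Derivation:
Standard error: SE = σ/√n = 15/√175 = 1.1339
z-statistic: z = (x̄ - μ₀)/SE = (70.29 - 77)/1.1339 = -5.9176
Critical value: ±1.960
p-value < 0.0001
Decision: reject H₀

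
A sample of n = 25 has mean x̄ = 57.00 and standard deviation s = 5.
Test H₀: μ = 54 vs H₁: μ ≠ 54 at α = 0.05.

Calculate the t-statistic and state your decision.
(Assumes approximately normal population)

Answer: t = 3.0000, reject H₀

Derivation:
df = n - 1 = 24
SE = s/√n = 5/√25 = 1.0000
t = (x̄ - μ₀)/SE = (57.00 - 54)/1.0000 = 3.0000
Critical value: t_{0.025,24} = ±2.064
p-value ≈ 0.0062
Decision: reject H₀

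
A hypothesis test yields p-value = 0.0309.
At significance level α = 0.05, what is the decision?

Compare p-value to α:
0.0309 < 0.05
Decision: reject H₀

Answer: reject H₀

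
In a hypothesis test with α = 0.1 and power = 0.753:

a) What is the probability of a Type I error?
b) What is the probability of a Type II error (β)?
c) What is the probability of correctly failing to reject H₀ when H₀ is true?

Answer: a) 0.1, b) 0.247, c) 0.9

Derivation:
a) Type I error probability = α = 0.1
b) Power = P(reject H₀ | H₁ true) = 1 - β = 0.753, so Type II error probability = β = 1 - Power = 0.247
c) P(fail to reject H₀ | H₀ true) = 1 - α = 0.9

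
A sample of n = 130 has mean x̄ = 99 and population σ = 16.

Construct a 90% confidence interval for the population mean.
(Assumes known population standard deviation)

Confidence level: 90%, α = 0.1
z_0.05 = 1.645
SE = σ/√n = 16/√130 = 1.4033
Margin of error = 1.645 × 1.4033 = 2.3084
CI: x̄ ± margin = 99 ± 2.3084
CI: (96.6916, 101.3084)

Answer: (96.6916, 101.3084)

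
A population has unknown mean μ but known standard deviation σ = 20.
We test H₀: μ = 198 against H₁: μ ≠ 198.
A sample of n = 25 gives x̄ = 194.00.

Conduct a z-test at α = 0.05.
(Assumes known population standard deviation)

Standard error: SE = σ/√n = 20/√25 = 4.0000
z-statistic: z = (x̄ - μ₀)/SE = (194.00 - 198)/4.0000 = -1.0000
Critical value: ±1.960
p-value = 0.3173
Decision: fail to reject H₀

Answer: z = -1.0000, fail to reject H₀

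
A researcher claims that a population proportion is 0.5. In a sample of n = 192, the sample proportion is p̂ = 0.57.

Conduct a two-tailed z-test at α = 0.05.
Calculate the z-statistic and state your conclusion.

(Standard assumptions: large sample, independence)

Answer: z = 1.9399, fail to reject H₀

Derivation:
H₀: p = 0.5, H₁: p ≠ 0.5
Standard error: SE = √(p₀(1-p₀)/n) = √(0.5×0.5/192) = 0.036084
z-statistic: z = (p̂ - p₀)/SE = (0.57 - 0.5)/0.036084 = 1.9399
Critical value: z_0.025 = ±1.960
p-value = 0.0524
Decision: fail to reject H₀ at α = 0.05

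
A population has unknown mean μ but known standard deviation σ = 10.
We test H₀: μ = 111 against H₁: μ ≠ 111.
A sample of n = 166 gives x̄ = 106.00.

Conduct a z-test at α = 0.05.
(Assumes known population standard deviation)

Standard error: SE = σ/√n = 10/√166 = 0.7762
z-statistic: z = (x̄ - μ₀)/SE = (106.00 - 111)/0.7762 = -6.4416
Critical value: ±1.960
p-value < 0.0001
Decision: reject H₀

Answer: z = -6.4416, reject H₀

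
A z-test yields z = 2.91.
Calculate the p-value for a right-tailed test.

Answer: p-value ≈ 0.0018

Derivation:
For z = 2.91:
p = P(Z > 2.91) = 1 - Φ(2.91) = 0.0018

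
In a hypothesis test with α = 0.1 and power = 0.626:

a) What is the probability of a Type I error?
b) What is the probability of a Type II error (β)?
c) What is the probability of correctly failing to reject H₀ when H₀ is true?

Answer: a) 0.1, b) 0.374, c) 0.9

Derivation:
a) Type I error probability = α = 0.1
b) Power = P(reject H₀ | H₁ true) = 1 - β = 0.626, so Type II error probability = β = 1 - Power = 0.374
c) P(fail to reject H₀ | H₀ true) = 1 - α = 0.9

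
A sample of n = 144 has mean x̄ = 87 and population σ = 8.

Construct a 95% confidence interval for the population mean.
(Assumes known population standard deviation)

Answer: (85.6933, 88.3067)

Derivation:
Confidence level: 95%, α = 0.05
z_0.025 = 1.960
SE = σ/√n = 8/√144 = 0.6667
Margin of error = 1.960 × 0.6667 = 1.3067
CI: x̄ ± margin = 87 ± 1.3067
CI: (85.6933, 88.3067)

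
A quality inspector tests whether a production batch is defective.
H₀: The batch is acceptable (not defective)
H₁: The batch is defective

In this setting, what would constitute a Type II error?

Answer: Shipping a defective batch to customers

Derivation:
Type I error (α): Rejecting H₀ when H₀ is true
Type II error (β): Failing to reject H₀ when H₁ is true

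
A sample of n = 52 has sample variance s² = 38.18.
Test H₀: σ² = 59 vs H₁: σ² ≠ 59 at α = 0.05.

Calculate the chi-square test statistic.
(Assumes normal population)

Answer: χ² = 33.0031, reject H₀

Derivation:
df = n - 1 = 51
χ² = (n-1)s²/σ₀² = 51×38.18/59 = 33.0031
Critical values: χ²_{0.975,51} = 33.162, χ²_{0.025,51} = 72.616
Rejection region: χ² < 33.162 or χ² > 72.616
Decision: reject H₀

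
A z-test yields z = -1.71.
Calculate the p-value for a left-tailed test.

Answer: p-value ≈ 0.0436

Derivation:
For z = -1.71:
p = P(Z < -1.71) = Φ(-1.71) = 0.0436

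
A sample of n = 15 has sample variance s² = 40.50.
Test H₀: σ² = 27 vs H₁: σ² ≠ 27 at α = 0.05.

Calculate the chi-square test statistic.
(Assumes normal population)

Answer: χ² = 21.0000, fail to reject H₀

Derivation:
df = n - 1 = 14
χ² = (n-1)s²/σ₀² = 14×40.50/27 = 21.0000
Critical values: χ²_{0.975,14} = 5.629, χ²_{0.025,14} = 26.119
Rejection region: χ² < 5.629 or χ² > 26.119
Decision: fail to reject H₀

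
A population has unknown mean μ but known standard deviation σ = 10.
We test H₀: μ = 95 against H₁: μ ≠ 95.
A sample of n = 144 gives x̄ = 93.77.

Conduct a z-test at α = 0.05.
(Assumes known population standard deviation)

Answer: z = -1.4761, fail to reject H₀

Derivation:
Standard error: SE = σ/√n = 10/√144 = 0.8333
z-statistic: z = (x̄ - μ₀)/SE = (93.77 - 95)/0.8333 = -1.4761
Critical value: ±1.960
p-value = 0.1399
Decision: fail to reject H₀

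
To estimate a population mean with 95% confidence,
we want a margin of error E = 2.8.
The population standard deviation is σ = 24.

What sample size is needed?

Answer: n = 283

Derivation:
z_0.025 = 1.960
n = (z×σ/E)² = (1.960×24/2.8)²
n = 282.2400
Round up: n = 283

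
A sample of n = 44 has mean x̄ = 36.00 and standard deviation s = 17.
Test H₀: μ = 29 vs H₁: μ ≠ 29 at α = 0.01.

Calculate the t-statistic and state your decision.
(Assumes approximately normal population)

Answer: t = 2.7314, reject H₀

Derivation:
df = n - 1 = 43
SE = s/√n = 17/√44 = 2.5628
t = (x̄ - μ₀)/SE = (36.00 - 29)/2.5628 = 2.7314
Critical value: t_{0.005,43} = ±2.695
p-value ≈ 0.0091
Decision: reject H₀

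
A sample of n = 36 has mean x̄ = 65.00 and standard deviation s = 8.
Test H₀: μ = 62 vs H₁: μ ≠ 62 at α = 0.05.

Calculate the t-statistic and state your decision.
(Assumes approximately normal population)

Answer: t = 2.2501, reject H₀

Derivation:
df = n - 1 = 35
SE = s/√n = 8/√36 = 1.3333
t = (x̄ - μ₀)/SE = (65.00 - 62)/1.3333 = 2.2501
Critical value: t_{0.025,35} = ±2.030
p-value ≈ 0.0308
Decision: reject H₀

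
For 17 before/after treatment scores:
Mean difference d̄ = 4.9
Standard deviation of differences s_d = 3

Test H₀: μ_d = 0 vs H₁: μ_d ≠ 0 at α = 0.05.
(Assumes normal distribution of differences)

df = n - 1 = 16
SE = s_d/√n = 3/√17 = 0.7276
t = d̄/SE = 4.9/0.7276 = 6.7345
Critical value: t_{0.025,16} = ±2.120
p-value < 0.0001
Decision: reject H₀

Answer: t = 6.7345, reject H₀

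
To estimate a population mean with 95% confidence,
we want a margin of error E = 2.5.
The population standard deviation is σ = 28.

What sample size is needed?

Answer: n = 482

Derivation:
z_0.025 = 1.960
n = (z×σ/E)² = (1.960×28/2.5)²
n = 481.8903
Round up: n = 482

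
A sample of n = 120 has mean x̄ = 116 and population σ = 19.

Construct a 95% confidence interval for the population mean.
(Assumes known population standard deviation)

Confidence level: 95%, α = 0.05
z_0.025 = 1.960
SE = σ/√n = 19/√120 = 1.7345
Margin of error = 1.960 × 1.7345 = 3.3996
CI: x̄ ± margin = 116 ± 3.3996
CI: (112.6004, 119.3996)

Answer: (112.6004, 119.3996)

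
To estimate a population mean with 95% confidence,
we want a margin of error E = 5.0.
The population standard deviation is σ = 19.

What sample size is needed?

z_0.025 = 1.960
n = (z×σ/E)² = (1.960×19/5.0)²
n = 55.4727
Round up: n = 56

Answer: n = 56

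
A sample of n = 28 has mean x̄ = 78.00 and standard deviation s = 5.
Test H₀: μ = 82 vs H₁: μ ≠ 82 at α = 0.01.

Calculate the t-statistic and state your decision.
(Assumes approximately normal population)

df = n - 1 = 27
SE = s/√n = 5/√28 = 0.9449
t = (x̄ - μ₀)/SE = (78.00 - 82)/0.9449 = -4.2333
Critical value: t_{0.005,27} = ±2.771
p-value ≈ 0.0002
Decision: reject H₀

Answer: t = -4.2333, reject H₀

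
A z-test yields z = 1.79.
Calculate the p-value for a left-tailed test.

For z = 1.79:
p = P(Z < 1.79) = Φ(1.79) = 0.9633

Answer: p-value ≈ 0.9633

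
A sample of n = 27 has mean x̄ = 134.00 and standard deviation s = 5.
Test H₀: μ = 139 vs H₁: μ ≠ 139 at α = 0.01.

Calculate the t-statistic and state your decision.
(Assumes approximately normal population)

Answer: t = -5.1959, reject H₀

Derivation:
df = n - 1 = 26
SE = s/√n = 5/√27 = 0.9623
t = (x̄ - μ₀)/SE = (134.00 - 139)/0.9623 = -5.1959
Critical value: t_{0.005,26} = ±2.779
p-value < 0.0001
Decision: reject H₀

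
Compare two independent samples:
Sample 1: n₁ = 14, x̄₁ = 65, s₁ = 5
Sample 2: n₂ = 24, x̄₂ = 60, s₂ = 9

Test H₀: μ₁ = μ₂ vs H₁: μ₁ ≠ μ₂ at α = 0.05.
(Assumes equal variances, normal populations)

Pooled variance: s²_p = [13×5² + 23×9²]/(36) = 60.7778
s_p = 7.7960
SE = s_p×√(1/n₁ + 1/n₂) = 7.7960×√(1/14 + 1/24) = 2.6218
t = (x̄₁ - x̄₂)/SE = (65 - 60)/2.6218 = 1.9071
df = 36, t-critical = ±2.028
Decision: fail to reject H₀

Answer: t = 1.9071, fail to reject H₀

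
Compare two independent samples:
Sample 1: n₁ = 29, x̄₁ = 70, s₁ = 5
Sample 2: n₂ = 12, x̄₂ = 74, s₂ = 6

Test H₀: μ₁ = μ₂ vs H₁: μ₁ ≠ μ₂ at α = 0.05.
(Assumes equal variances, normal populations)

Answer: t = -2.1983, reject H₀

Derivation:
Pooled variance: s²_p = [28×5² + 11×6²]/(39) = 28.1026
s_p = 5.3012
SE = s_p×√(1/n₁ + 1/n₂) = 5.3012×√(1/29 + 1/12) = 1.8196
t = (x̄₁ - x̄₂)/SE = (70 - 74)/1.8196 = -2.1983
df = 39, t-critical = ±2.023
Decision: reject H₀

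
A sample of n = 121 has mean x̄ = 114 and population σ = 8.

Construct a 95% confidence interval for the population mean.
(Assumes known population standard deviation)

Answer: (112.5745, 115.4255)

Derivation:
Confidence level: 95%, α = 0.05
z_0.025 = 1.960
SE = σ/√n = 8/√121 = 0.7273
Margin of error = 1.960 × 0.7273 = 1.4255
CI: x̄ ± margin = 114 ± 1.4255
CI: (112.5745, 115.4255)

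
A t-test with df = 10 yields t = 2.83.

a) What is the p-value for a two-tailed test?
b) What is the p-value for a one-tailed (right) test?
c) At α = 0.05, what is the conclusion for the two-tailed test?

Using t-distribution with df = 10:
a) Two-tailed: p = 2×P(T > 2.83) = 0.0179
b) One-tailed: p = P(T > 2.83) = 0.0089
c) 0.0179 < 0.05, reject H₀

Answer: a) 0.0179, b) 0.0089, c) reject H₀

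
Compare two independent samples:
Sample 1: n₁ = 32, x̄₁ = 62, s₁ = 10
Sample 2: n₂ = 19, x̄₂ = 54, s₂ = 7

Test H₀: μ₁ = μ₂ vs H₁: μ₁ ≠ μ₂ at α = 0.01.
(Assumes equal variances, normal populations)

Pooled variance: s²_p = [31×10² + 18×7²]/(49) = 81.2653
s_p = 9.0147
SE = s_p×√(1/n₁ + 1/n₂) = 9.0147×√(1/32 + 1/19) = 2.6109
t = (x̄₁ - x̄₂)/SE = (62 - 54)/2.6109 = 3.0641
df = 49, t-critical = ±2.680
Decision: reject H₀

Answer: t = 3.0641, reject H₀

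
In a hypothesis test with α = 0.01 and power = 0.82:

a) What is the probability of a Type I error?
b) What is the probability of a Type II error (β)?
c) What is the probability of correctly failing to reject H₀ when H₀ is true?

Answer: a) 0.01, b) 0.18, c) 0.99

Derivation:
a) Type I error probability = α = 0.01
b) Power = P(reject H₀ | H₁ true) = 1 - β = 0.82, so Type II error probability = β = 1 - Power = 0.18
c) P(fail to reject H₀ | H₀ true) = 1 - α = 0.99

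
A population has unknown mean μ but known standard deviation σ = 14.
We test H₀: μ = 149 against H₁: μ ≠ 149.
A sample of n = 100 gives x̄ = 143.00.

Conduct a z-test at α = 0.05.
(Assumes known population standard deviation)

Answer: z = -4.2857, reject H₀

Derivation:
Standard error: SE = σ/√n = 14/√100 = 1.4000
z-statistic: z = (x̄ - μ₀)/SE = (143.00 - 149)/1.4000 = -4.2857
Critical value: ±1.960
p-value < 0.0001
Decision: reject H₀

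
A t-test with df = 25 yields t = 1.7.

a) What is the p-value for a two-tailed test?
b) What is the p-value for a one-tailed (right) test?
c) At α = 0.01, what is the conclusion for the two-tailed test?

Answer: a) 0.1015, b) 0.0508, c) fail to reject H₀

Derivation:
Using t-distribution with df = 25:
a) Two-tailed: p = 2×P(T > 1.7) = 0.1015
b) One-tailed: p = P(T > 1.7) = 0.0508
c) 0.1015 ≥ 0.01, fail to reject H₀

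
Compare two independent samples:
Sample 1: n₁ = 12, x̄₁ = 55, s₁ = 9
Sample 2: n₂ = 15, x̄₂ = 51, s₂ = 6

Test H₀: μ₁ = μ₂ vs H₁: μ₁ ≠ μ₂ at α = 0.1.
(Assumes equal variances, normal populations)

Pooled variance: s²_p = [11×9² + 14×6²]/(25) = 55.8000
s_p = 7.4699
SE = s_p×√(1/n₁ + 1/n₂) = 7.4699×√(1/12 + 1/15) = 2.8931
t = (x̄₁ - x̄₂)/SE = (55 - 51)/2.8931 = 1.3826
df = 25, t-critical = ±1.708
Decision: fail to reject H₀

Answer: t = 1.3826, fail to reject H₀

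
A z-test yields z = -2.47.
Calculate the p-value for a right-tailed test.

Answer: p-value ≈ 0.9932

Derivation:
For z = -2.47:
p = P(Z > -2.47) = 1 - Φ(-2.47) = 0.9932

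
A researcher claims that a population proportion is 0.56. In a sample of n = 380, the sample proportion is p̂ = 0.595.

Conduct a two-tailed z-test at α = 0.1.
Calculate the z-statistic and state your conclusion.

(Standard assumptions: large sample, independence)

Answer: z = 1.3745, fail to reject H₀

Derivation:
H₀: p = 0.56, H₁: p ≠ 0.56
Standard error: SE = √(p₀(1-p₀)/n) = √(0.56×0.44/380) = 0.025464
z-statistic: z = (p̂ - p₀)/SE = (0.595 - 0.56)/0.025464 = 1.3745
Critical value: z_0.05 = ±1.645
p-value = 0.1693
Decision: fail to reject H₀ at α = 0.1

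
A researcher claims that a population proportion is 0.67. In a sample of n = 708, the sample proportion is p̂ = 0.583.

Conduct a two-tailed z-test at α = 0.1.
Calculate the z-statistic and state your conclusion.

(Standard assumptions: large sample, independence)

Answer: z = -4.9230, reject H₀

Derivation:
H₀: p = 0.67, H₁: p ≠ 0.67
Standard error: SE = √(p₀(1-p₀)/n) = √(0.67×0.33/708) = 0.017672
z-statistic: z = (p̂ - p₀)/SE = (0.583 - 0.67)/0.017672 = -4.9230
Critical value: z_0.05 = ±1.645
p-value < 0.0001
Decision: reject H₀ at α = 0.1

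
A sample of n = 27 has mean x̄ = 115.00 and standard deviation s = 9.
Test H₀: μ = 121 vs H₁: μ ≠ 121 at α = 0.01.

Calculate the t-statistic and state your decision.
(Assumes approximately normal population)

df = n - 1 = 26
SE = s/√n = 9/√27 = 1.7321
t = (x̄ - μ₀)/SE = (115.00 - 121)/1.7321 = -3.4640
Critical value: t_{0.005,26} = ±2.779
p-value ≈ 0.0019
Decision: reject H₀

Answer: t = -3.4640, reject H₀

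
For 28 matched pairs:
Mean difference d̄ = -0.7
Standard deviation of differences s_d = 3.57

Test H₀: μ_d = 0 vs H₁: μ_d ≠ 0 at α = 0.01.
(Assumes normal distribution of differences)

Answer: t = -1.0375, fail to reject H₀

Derivation:
df = n - 1 = 27
SE = s_d/√n = 3.57/√28 = 0.6747
t = d̄/SE = -0.7/0.6747 = -1.0375
Critical value: t_{0.005,27} = ±2.771
p-value ≈ 0.3087
Decision: fail to reject H₀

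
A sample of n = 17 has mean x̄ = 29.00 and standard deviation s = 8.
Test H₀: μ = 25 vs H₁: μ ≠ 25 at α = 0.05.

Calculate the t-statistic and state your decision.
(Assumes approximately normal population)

Answer: t = 2.0615, fail to reject H₀

Derivation:
df = n - 1 = 16
SE = s/√n = 8/√17 = 1.9403
t = (x̄ - μ₀)/SE = (29.00 - 25)/1.9403 = 2.0615
Critical value: t_{0.025,16} = ±2.120
p-value ≈ 0.0559
Decision: fail to reject H₀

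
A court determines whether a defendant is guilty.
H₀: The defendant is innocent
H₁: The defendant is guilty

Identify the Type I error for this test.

Answer: Convicting an innocent person

Derivation:
Type I error (α): Rejecting H₀ when H₀ is true
Type II error (β): Failing to reject H₀ when H₁ is true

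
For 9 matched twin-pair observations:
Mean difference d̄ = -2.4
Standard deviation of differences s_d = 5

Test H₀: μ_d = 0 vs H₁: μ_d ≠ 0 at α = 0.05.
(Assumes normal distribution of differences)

df = n - 1 = 8
SE = s_d/√n = 5/√9 = 1.6667
t = d̄/SE = -2.4/1.6667 = -1.4400
Critical value: t_{0.025,8} = ±2.306
p-value ≈ 0.1878
Decision: fail to reject H₀

Answer: t = -1.4400, fail to reject H₀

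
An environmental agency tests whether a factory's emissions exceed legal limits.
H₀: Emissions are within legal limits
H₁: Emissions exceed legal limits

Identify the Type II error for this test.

A Type I error (probability α) occurs when we reject a true H₀.
A Type II error (probability β) occurs when we fail to reject a false H₀.

Answer: Failing to cite a factory whose emissions actually exceed the limit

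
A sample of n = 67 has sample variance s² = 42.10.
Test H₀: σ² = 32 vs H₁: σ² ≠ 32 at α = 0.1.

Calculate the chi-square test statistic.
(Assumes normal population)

df = n - 1 = 66
χ² = (n-1)s²/σ₀² = 66×42.10/32 = 86.8312
Critical values: χ²_{0.95,66} = 48.305, χ²_{0.05,66} = 85.965
Rejection region: χ² < 48.305 or χ² > 85.965
Decision: reject H₀

Answer: χ² = 86.8312, reject H₀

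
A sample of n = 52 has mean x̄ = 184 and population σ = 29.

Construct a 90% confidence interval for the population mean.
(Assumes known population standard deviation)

Confidence level: 90%, α = 0.1
z_0.05 = 1.645
SE = σ/√n = 29/√52 = 4.0216
Margin of error = 1.645 × 4.0216 = 6.6155
CI: x̄ ± margin = 184 ± 6.6155
CI: (177.3845, 190.6155)

Answer: (177.3845, 190.6155)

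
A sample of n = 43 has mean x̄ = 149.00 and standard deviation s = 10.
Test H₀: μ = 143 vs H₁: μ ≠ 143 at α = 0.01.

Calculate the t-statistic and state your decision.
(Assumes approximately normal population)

Answer: t = 3.9344, reject H₀

Derivation:
df = n - 1 = 42
SE = s/√n = 10/√43 = 1.5250
t = (x̄ - μ₀)/SE = (149.00 - 143)/1.5250 = 3.9344
Critical value: t_{0.005,42} = ±2.698
p-value ≈ 0.0003
Decision: reject H₀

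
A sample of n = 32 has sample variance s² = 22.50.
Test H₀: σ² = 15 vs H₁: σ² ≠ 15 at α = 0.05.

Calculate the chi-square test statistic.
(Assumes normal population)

df = n - 1 = 31
χ² = (n-1)s²/σ₀² = 31×22.50/15 = 46.5000
Critical values: χ²_{0.975,31} = 17.539, χ²_{0.025,31} = 48.232
Rejection region: χ² < 17.539 or χ² > 48.232
Decision: fail to reject H₀

Answer: χ² = 46.5000, fail to reject H₀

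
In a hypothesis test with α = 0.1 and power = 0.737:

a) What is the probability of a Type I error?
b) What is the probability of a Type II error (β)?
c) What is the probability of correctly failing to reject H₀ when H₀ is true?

Answer: a) 0.1, b) 0.263, c) 0.9

Derivation:
a) Type I error probability = α = 0.1
b) Power = P(reject H₀ | H₁ true) = 1 - β = 0.737, so Type II error probability = β = 1 - Power = 0.263
c) P(fail to reject H₀ | H₀ true) = 1 - α = 0.9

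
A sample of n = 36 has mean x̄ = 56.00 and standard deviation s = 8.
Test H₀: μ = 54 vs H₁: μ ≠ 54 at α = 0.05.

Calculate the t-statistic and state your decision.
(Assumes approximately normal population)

Answer: t = 1.5000, fail to reject H₀

Derivation:
df = n - 1 = 35
SE = s/√n = 8/√36 = 1.3333
t = (x̄ - μ₀)/SE = (56.00 - 54)/1.3333 = 1.5000
Critical value: t_{0.025,35} = ±2.030
p-value ≈ 0.1426
Decision: fail to reject H₀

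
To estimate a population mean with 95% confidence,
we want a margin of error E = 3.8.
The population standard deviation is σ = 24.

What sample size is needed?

Answer: n = 154

Derivation:
z_0.025 = 1.960
n = (z×σ/E)² = (1.960×24/3.8)²
n = 153.2383
Round up: n = 154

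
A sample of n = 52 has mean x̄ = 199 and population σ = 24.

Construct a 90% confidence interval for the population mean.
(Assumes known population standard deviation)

Confidence level: 90%, α = 0.1
z_0.05 = 1.645
SE = σ/√n = 24/√52 = 3.3282
Margin of error = 1.645 × 3.3282 = 5.4749
CI: x̄ ± margin = 199 ± 5.4749
CI: (193.5251, 204.4749)

Answer: (193.5251, 204.4749)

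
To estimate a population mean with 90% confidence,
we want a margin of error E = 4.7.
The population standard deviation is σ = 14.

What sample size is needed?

z_0.05 = 1.645
n = (z×σ/E)² = (1.645×14/4.7)²
n = 24.0100
Round up: n = 25

Answer: n = 25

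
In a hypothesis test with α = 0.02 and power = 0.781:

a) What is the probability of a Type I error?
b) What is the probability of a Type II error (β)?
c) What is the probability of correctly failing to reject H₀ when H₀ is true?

Answer: a) 0.02, b) 0.219, c) 0.98

Derivation:
a) Type I error probability = α = 0.02
b) Power = P(reject H₀ | H₁ true) = 1 - β = 0.781, so Type II error probability = β = 1 - Power = 0.219
c) P(fail to reject H₀ | H₀ true) = 1 - α = 0.98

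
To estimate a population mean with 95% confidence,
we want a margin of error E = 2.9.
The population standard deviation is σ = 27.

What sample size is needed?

Answer: n = 333

Derivation:
z_0.025 = 1.960
n = (z×σ/E)² = (1.960×27/2.9)²
n = 332.9996
Round up: n = 333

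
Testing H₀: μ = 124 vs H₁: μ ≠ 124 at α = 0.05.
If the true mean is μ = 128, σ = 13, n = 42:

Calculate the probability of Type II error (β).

SE = σ/√n = 13/√42 = 2.0059
Critical values: μ₀ ± z_0.025×SE = 124 ± 1.960×2.0059
Acceptance region: (120.0684, 127.9316)
Under H₁ (μ = 128): z_high = (127.9316 - 128)/2.0059 = -0.0341, z_low = (120.0684 - 128)/2.0059 = -3.9541
β = P(not reject | H₁) = Φ(-0.0341) - Φ(-3.9541) ≈ 0.4864

Answer: β ≈ 0.4864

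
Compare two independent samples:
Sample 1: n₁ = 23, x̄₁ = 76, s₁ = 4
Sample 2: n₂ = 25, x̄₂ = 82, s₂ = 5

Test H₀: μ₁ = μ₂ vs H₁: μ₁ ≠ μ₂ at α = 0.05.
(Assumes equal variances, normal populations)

Answer: t = -4.5648, reject H₀

Derivation:
Pooled variance: s²_p = [22×4² + 24×5²]/(46) = 20.6957
s_p = 4.5493
SE = s_p×√(1/n₁ + 1/n₂) = 4.5493×√(1/23 + 1/25) = 1.3144
t = (x̄₁ - x̄₂)/SE = (76 - 82)/1.3144 = -4.5648
df = 46, t-critical = ±2.013
Decision: reject H₀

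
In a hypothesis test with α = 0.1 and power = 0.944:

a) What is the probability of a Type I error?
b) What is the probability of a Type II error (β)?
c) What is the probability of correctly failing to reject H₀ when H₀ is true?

Answer: a) 0.1, b) 0.056, c) 0.9

Derivation:
a) Type I error probability = α = 0.1
b) Power = P(reject H₀ | H₁ true) = 1 - β = 0.944, so Type II error probability = β = 1 - Power = 0.056
c) P(fail to reject H₀ | H₀ true) = 1 - α = 0.9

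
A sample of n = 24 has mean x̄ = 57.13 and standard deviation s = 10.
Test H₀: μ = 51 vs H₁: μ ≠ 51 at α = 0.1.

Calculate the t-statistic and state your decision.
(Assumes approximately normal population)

Answer: t = 3.0031, reject H₀

Derivation:
df = n - 1 = 23
SE = s/√n = 10/√24 = 2.0412
t = (x̄ - μ₀)/SE = (57.13 - 51)/2.0412 = 3.0031
Critical value: t_{0.05,23} = ±1.714
p-value ≈ 0.0063
Decision: reject H₀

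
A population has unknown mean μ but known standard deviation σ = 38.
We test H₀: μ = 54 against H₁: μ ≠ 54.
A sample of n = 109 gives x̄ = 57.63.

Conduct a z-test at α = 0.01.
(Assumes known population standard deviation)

Answer: z = 0.9973, fail to reject H₀

Derivation:
Standard error: SE = σ/√n = 38/√109 = 3.6397
z-statistic: z = (x̄ - μ₀)/SE = (57.63 - 54)/3.6397 = 0.9973
Critical value: ±2.576
p-value = 0.3186
Decision: fail to reject H₀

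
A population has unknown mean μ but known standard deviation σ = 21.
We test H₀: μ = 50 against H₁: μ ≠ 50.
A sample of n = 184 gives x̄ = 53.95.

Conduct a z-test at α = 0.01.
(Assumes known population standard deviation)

Answer: z = 2.5515, fail to reject H₀

Derivation:
Standard error: SE = σ/√n = 21/√184 = 1.5481
z-statistic: z = (x̄ - μ₀)/SE = (53.95 - 50)/1.5481 = 2.5515
Critical value: ±2.576
p-value = 0.0107
Decision: fail to reject H₀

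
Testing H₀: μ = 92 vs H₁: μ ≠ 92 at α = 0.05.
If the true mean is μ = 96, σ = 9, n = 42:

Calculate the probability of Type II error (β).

SE = σ/√n = 9/√42 = 1.3887
Critical values: μ₀ ± z_0.025×SE = 92 ± 1.960×1.3887
Acceptance region: (89.2781, 94.7219)
Under H₁ (μ = 96): z_high = (94.7219 - 96)/1.3887 = -0.9204, z_low = (89.2781 - 96)/1.3887 = -4.8404
β = P(not reject | H₁) = Φ(-0.9204) - Φ(-4.8404) ≈ 0.1787

Answer: β ≈ 0.1787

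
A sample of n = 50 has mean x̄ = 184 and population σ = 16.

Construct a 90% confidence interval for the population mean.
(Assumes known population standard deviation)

Answer: (180.2779, 187.7221)

Derivation:
Confidence level: 90%, α = 0.1
z_0.05 = 1.645
SE = σ/√n = 16/√50 = 2.2627
Margin of error = 1.645 × 2.2627 = 3.7221
CI: x̄ ± margin = 184 ± 3.7221
CI: (180.2779, 187.7221)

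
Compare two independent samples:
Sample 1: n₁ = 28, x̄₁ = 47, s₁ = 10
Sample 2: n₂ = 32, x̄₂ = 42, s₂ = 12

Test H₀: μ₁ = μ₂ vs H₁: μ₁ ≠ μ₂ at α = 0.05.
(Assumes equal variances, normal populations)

Pooled variance: s²_p = [27×10² + 31×12²]/(58) = 123.5172
s_p = 11.1138
SE = s_p×√(1/n₁ + 1/n₂) = 11.1138×√(1/28 + 1/32) = 2.8760
t = (x̄₁ - x̄₂)/SE = (47 - 42)/2.8760 = 1.7385
df = 58, t-critical = ±2.002
Decision: fail to reject H₀

Answer: t = 1.7385, fail to reject H₀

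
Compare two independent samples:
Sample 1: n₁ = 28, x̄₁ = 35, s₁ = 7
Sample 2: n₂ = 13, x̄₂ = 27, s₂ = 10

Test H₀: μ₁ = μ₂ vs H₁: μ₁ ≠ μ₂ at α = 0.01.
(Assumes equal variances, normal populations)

Pooled variance: s²_p = [27×7² + 12×10²]/(39) = 64.6923
s_p = 8.0432
SE = s_p×√(1/n₁ + 1/n₂) = 8.0432×√(1/28 + 1/13) = 2.6994
t = (x̄₁ - x̄₂)/SE = (35 - 27)/2.6994 = 2.9636
df = 39, t-critical = ±2.708
Decision: reject H₀

Answer: t = 2.9636, reject H₀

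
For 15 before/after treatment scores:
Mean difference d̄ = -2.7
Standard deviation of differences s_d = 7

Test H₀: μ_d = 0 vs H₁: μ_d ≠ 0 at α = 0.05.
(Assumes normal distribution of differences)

df = n - 1 = 14
SE = s_d/√n = 7/√15 = 1.8074
t = d̄/SE = -2.7/1.8074 = -1.4939
Critical value: t_{0.025,14} = ±2.145
p-value ≈ 0.1574
Decision: fail to reject H₀

Answer: t = -1.4939, fail to reject H₀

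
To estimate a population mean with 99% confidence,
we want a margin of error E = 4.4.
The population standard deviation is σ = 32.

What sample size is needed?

Answer: n = 351

Derivation:
z_0.005 = 2.576
n = (z×σ/E)² = (2.576×32/4.4)²
n = 350.9832
Round up: n = 351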